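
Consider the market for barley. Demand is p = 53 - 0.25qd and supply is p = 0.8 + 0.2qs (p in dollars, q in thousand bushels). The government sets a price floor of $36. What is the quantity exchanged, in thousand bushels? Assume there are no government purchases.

68

Rearranging demand gives qd = 212 - 4p; rearranging supply gives qs = 5p - 4. Setting quantity demanded equal to quantity supplied, 212 - 4p = 5p - 4, gives p* = 24 and q* = 116.
The floor of 36 is above the equilibrium price 24, so it binds.
At p = 36: qd = 212 - 4·36 = 68 and qs = 5·36 - 4 = 176.
The quantity actually transacted is the short side, demand: 68.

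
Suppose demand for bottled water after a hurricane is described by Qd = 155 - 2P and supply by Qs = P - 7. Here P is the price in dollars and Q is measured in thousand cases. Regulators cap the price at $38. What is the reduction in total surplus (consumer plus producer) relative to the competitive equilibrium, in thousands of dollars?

192

Setting quantity demanded equal to quantity supplied, 155 - 2P = P - 7, gives P* = 54 and Q* = 47.
Because the ceiling (38) lies below the market-clearing price, it is binding.
At P = 38: Qd = 155 - 2·38 = 79 and Qs = 38 - 7 = 31.
Quantity traded falls to 31. At Q = 31 the demand price is (155 - 31)/2 = 62 and the supply price is 7 + 31 = 38.
Deadweight loss = ½ · (62 - 38) · (47 - 31) = ½ · 24 · 16 = 192.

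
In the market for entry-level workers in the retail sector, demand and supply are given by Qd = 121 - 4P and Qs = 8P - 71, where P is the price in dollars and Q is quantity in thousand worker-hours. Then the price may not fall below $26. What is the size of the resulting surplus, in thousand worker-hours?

In a free market, 121 - 4P = 8P - 71 gives the equilibrium P* = 16, Q* = 57.
The floor of 26 is above the equilibrium price 16, so it binds.
At P = 26: Qd = 121 - 4·26 = 17 and Qs = 8·26 - 71 = 137.
Surplus = Qs - Qd = 137 - 17 = 120.

120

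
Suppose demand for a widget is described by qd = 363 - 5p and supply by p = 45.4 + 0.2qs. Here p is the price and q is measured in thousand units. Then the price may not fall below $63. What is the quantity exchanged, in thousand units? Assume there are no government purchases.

Rearranging supply gives qs = 5p - 227. Equilibrium: 363 - 5p = 5p - 227, so 590 = 10p and p* = 59, q* = 68.
The floor of 63 is above the equilibrium price 59, so it binds.
At p = 63: qd = 363 - 5·63 = 48 and qs = 5·63 - 227 = 88.
The quantity actually transacted is the short side, demand: 48.

48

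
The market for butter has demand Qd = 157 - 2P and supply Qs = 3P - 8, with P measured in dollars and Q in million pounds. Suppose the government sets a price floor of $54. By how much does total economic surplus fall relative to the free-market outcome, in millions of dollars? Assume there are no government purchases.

735

Without the control the market clears where 157 - 2P = 3P - 8, i.e. P* = 33 and Q* = 91.
Because the floor (54) lies above the market-clearing price, it is binding.
At P = 54: Qd = 157 - 2·54 = 49 and Qs = 3·54 - 8 = 154.
Quantity traded falls to 49. At Q = 49 the demand price is (157 - 49)/2 = 54 and the supply price is (8 + 49)/3 = 19.
Deadweight loss = ½ · (54 - 19) · (91 - 49) = ½ · 35 · 42 = 735.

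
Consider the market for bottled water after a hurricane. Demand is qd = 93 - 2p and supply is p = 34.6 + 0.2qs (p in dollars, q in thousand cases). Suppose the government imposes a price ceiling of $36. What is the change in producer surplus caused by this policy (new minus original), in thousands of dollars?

-24

Rearranging supply gives qs = 5p - 173. Setting quantity demanded equal to quantity supplied, 93 - 2p = 5p - 173, gives p* = 38 and q* = 17.
The ceiling of 36 is below the equilibrium price 38, so it binds.
At p = 36: qd = 93 - 2·36 = 21 and qs = 5·36 - 173 = 7.
Producer surplus without the control is ½ · (38 - 34.6) · 17 = 28.9.
With the ceiling, producers sell 7 units at 36, so PS = ½ · (36 - 34.6) · 7 = 4.9.
Change in producer surplus = 4.9 - 28.9 = -24.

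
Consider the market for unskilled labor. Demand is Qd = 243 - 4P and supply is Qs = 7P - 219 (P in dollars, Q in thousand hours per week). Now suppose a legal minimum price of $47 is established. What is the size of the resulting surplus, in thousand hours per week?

Setting quantity demanded equal to quantity supplied, 243 - 4P = 7P - 219, gives P* = 42 and Q* = 75.
Because the floor (47) lies above the market-clearing price, it is binding.
At P = 47: Qd = 243 - 4·47 = 55 and Qs = 7·47 - 219 = 110.
Surplus = Qs - Qd = 110 - 55 = 55.

55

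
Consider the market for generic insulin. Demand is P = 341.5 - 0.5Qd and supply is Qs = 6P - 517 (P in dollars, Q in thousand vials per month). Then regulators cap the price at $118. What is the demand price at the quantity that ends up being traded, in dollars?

Rearranging demand gives Qd = 683 - 2P. Setting quantity demanded equal to quantity supplied, 683 - 2P = 6P - 517, gives P* = 150 and Q* = 383.
The ceiling of 118 is below the equilibrium price 150, so it binds.
At P = 118: Qd = 683 - 2·118 = 447 and Qs = 6·118 - 517 = 191.
Only 191 units reach the market. On the demand curve, the marginal buyer's willingness to pay at Q = 191 is (683 - 191)/2 = 246.

246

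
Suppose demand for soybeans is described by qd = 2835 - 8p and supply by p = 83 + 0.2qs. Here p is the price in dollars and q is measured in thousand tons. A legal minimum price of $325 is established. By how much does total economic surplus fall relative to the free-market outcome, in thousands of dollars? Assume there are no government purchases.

58500

Rearranging supply gives qs = 5p - 415. Without the control the market clears where 2835 - 8p = 5p - 415, i.e. p* = 250 and q* = 835.
Because the floor (325) lies above the market-clearing price, it is binding.
At p = 325: qd = 2835 - 8·325 = 235 and qs = 5·325 - 415 = 1210.
Quantity traded falls to 235. At q = 235 the demand price is (2835 - 235)/8 = 325 and the supply price is (415 + 235)/5 = 130.
Deadweight loss = ½ · (325 - 130) · (835 - 235) = ½ · 195 · 600 = 58500.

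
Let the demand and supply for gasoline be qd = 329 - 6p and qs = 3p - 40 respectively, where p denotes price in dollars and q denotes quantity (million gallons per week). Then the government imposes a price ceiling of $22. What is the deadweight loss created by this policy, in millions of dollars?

812.25

Without the control the market clears where 329 - 6p = 3p - 40, i.e. p* = 41 and q* = 83.
The ceiling of 22 is below the equilibrium price 41, so it binds.
At p = 22: qd = 329 - 6·22 = 197 and qs = 3·22 - 40 = 26.
Quantity traded falls to 26. At q = 26 the demand price is (329 - 26)/6 = 50.5 and the supply price is (40 + 26)/3 = 22.
Deadweight loss = ½ · (50.5 - 22) · (83 - 26) = ½ · 28.5 · 57 = 812.25.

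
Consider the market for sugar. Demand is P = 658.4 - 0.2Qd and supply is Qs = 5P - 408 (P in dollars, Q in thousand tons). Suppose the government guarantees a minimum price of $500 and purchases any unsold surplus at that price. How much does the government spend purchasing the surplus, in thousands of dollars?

650000

Rearranging demand gives Qd = 3292 - 5P. Setting quantity demanded equal to quantity supplied, 3292 - 5P = 5P - 408, gives P* = 370 and Q* = 1442.
Since 500 > 370, the floor is binding.
At P = 500: Qd = 3292 - 5·500 = 792 and Qs = 5·500 - 408 = 2092.
Surplus = Qs - Qd = 1300.
Government expenditure = surplus × support price = 1300 × 500 = 650000.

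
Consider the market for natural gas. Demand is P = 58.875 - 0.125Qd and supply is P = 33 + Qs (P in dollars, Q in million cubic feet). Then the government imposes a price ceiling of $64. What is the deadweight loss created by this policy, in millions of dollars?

Rearranging demand gives Qd = 471 - 8P; rearranging supply gives Qs = P - 33. In a free market, 471 - 8P = P - 33 gives the equilibrium P* = 56, Q* = 23.
Since 64 is above P* = 56, the ceiling does not bind and the free-market outcome prevails.
Since the control does not bind, no trades are prevented and deadweight loss is zero.

0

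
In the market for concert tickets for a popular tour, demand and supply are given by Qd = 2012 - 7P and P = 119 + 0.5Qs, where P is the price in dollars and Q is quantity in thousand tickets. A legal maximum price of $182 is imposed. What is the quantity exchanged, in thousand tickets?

Rearranging supply gives Qs = 2P - 238. Equilibrium: 2012 - 7P = 2P - 238, so 2250 = 9P and P* = 250, Q* = 262.
The ceiling of 182 is below the equilibrium price 250, so it binds.
At P = 182: Qd = 2012 - 7·182 = 738 and Qs = 2·182 - 238 = 126.
The quantity actually transacted is the short side, supply: 126.

126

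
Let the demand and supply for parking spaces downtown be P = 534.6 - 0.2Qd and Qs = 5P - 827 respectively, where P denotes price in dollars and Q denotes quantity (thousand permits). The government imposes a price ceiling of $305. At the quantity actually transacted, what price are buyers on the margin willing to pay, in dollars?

Rearranging demand gives Qd = 2673 - 5P. Without the control the market clears where 2673 - 5P = 5P - 827, i.e. P* = 350 and Q* = 923.
Since 305 < 350, the ceiling is binding.
At P = 305: Qd = 2673 - 5·305 = 1148 and Qs = 5·305 - 827 = 698.
Only 698 units reach the market. On the demand curve, the marginal buyer's willingness to pay at Q = 698 is (2673 - 698)/5 = 395.

395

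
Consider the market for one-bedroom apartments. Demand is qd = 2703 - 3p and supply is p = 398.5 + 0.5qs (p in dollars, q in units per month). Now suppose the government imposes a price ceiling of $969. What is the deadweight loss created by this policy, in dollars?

Rearranging supply gives qs = 2p - 797. Equilibrium: 2703 - 3p = 2p - 797, so 3500 = 5p and p* = 700, q* = 603.
The ceiling of 969 is above the equilibrium price 700, so it is not binding; the market clears at p* = 700, q* = 603.
Since the control does not bind, no trades are prevented and deadweight loss is zero.

0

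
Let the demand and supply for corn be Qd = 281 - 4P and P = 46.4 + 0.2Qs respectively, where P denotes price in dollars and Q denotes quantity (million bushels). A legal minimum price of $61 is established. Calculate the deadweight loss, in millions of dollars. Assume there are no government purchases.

Rearranging supply gives Qs = 5P - 232. Setting quantity demanded equal to quantity supplied, 281 - 4P = 5P - 232, gives P* = 57 and Q* = 53.
Since 61 > 57, the floor is binding.
At P = 61: Qd = 281 - 4·61 = 37 and Qs = 5·61 - 232 = 73.
Quantity traded falls to 37. At Q = 37 the demand price is (281 - 37)/4 = 61 and the supply price is (232 + 37)/5 = 53.8.
Deadweight loss = ½ · (61 - 53.8) · (53 - 37) = ½ · 7.2 · 16 = 57.6.

57.6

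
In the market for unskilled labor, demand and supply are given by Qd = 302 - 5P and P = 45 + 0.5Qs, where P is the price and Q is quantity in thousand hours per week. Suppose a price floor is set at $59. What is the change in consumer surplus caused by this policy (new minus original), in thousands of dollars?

Rearranging supply gives Qs = 2P - 90. Setting quantity demanded equal to quantity supplied, 302 - 5P = 2P - 90, gives P* = 56 and Q* = 22.
Because the floor (59) lies above the market-clearing price, it is binding.
At P = 59: Qd = 302 - 5·59 = 7 and Qs = 2·59 - 90 = 28.
Consumer surplus without the control is ½ · (60.4 - 56) · 22 = 48.4.
With the floor, consumers buy 7 units at 59, so CS = ½ · (60.4 - 59) · 7 = 4.9.
Change in consumer surplus = 4.9 - 48.4 = -43.5.

-43.5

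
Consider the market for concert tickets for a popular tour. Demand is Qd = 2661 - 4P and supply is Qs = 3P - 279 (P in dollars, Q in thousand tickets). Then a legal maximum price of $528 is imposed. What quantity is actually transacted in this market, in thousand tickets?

Without the control the market clears where 2661 - 4P = 3P - 279, i.e. P* = 420 and Q* = 981.
Since 528 is above P* = 420, the ceiling does not bind and the free-market outcome prevails.

981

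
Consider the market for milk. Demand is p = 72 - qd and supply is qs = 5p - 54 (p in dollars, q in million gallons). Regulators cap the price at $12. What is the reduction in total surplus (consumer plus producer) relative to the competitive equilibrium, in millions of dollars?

Rearranging demand gives qd = 72 - p. In a free market, 72 - p = 5p - 54 gives the equilibrium p* = 21, q* = 51.
Since 12 < 21, the ceiling is binding.
At p = 12: qd = 72 - 12 = 60 and qs = 5·12 - 54 = 6.
Quantity traded falls to 6. At q = 6 the demand price is 72 - 6 = 66 and the supply price is (54 + 6)/5 = 12.
Deadweight loss = ½ · (66 - 12) · (51 - 6) = ½ · 54 · 45 = 1215.

1215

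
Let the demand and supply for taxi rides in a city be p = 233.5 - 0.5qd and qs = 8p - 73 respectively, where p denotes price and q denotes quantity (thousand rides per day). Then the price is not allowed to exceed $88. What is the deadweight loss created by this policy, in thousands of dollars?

Rearranging demand gives qd = 467 - 2p. Equilibrium: 467 - 2p = 8p - 73, so 540 = 10p and p* = 54, q* = 359.
Since 88 is above p* = 54, the ceiling does not bind and the free-market outcome prevails.
Since the control does not bind, no trades are prevented and deadweight loss is zero.

0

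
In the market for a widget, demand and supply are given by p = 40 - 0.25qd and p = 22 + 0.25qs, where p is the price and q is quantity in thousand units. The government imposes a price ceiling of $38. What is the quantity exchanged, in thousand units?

36

Rearranging demand gives qd = 160 - 4p; rearranging supply gives qs = 4p - 88. Equilibrium: 160 - 4p = 4p - 88, so 248 = 8p and p* = 31, q* = 36.
Since 38 is above p* = 31, the ceiling does not bind and the free-market outcome prevails.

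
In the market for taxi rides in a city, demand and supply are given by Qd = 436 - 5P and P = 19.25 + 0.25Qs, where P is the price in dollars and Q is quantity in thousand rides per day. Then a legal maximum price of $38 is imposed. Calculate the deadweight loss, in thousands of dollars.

Rearranging supply gives Qs = 4P - 77. In a free market, 436 - 5P = 4P - 77 gives the equilibrium P* = 57, Q* = 151.
Because the ceiling (38) lies below the market-clearing price, it is binding.
At P = 38: Qd = 436 - 5·38 = 246 and Qs = 4·38 - 77 = 75.
Quantity traded falls to 75. At Q = 75 the demand price is (436 - 75)/5 = 72.2 and the supply price is (77 + 75)/4 = 38.
Deadweight loss = ½ · (72.2 - 38) · (151 - 75) = ½ · 34.2 · 76 = 1299.6.

1299.6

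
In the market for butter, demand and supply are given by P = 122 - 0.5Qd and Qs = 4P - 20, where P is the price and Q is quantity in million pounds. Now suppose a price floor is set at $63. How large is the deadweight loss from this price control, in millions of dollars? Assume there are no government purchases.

541.5

Rearranging demand gives Qd = 244 - 2P. In a free market, 244 - 2P = 4P - 20 gives the equilibrium P* = 44, Q* = 156.
Since 63 > 44, the floor is binding.
At P = 63: Qd = 244 - 2·63 = 118 and Qs = 4·63 - 20 = 232.
Quantity traded falls to 118. At Q = 118 the demand price is (244 - 118)/2 = 63 and the supply price is (20 + 118)/4 = 34.5.
Deadweight loss = ½ · (63 - 34.5) · (156 - 118) = ½ · 28.5 · 38 = 541.5.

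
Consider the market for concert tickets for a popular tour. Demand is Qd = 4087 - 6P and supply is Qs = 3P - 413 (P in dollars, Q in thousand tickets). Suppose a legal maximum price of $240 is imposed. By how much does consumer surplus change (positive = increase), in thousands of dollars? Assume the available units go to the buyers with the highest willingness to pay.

29120

In a free market, 4087 - 6P = 3P - 413 gives the equilibrium P* = 500, Q* = 1087.
Since 240 < 500, the ceiling is binding.
At P = 240: Qd = 4087 - 6·240 = 2647 and Qs = 3·240 - 413 = 307.
Consumer surplus without the control is ½ · (4087/6 - 500) · 1087 = 1181569/12.
With the ceiling, 307 units are sold at 240 (assume they go to the highest-value buyers). The demand price at Q = 307 is 630, so CS = ½ · [(4087/6 - 240) + (630 - 240)] · 307 = 1531009/12.
Change in consumer surplus = 1531009/12 - 1181569/12 = 29120.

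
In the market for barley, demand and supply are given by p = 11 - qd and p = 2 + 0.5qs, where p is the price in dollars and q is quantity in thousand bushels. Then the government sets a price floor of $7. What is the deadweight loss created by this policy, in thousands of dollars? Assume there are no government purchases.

Rearranging demand gives qd = 11 - p; rearranging supply gives qs = 2p - 4. In a free market, 11 - p = 2p - 4 gives the equilibrium p* = 5, q* = 6.
Because the floor (7) lies above the market-clearing price, it is binding.
At p = 7: qd = 11 - 7 = 4 and qs = 2·7 - 4 = 10.
Quantity traded falls to 4. At q = 4 the demand price is 11 - 4 = 7 and the supply price is (4 + 4)/2 = 4.
Deadweight loss = ½ · (7 - 4) · (6 - 4) = ½ · 3 · 2 = 3.

3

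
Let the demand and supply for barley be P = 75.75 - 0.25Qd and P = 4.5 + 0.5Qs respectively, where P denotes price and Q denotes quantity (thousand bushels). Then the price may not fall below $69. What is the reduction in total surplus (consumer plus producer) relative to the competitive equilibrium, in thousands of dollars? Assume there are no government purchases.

1734

Rearranging demand gives Qd = 303 - 4P; rearranging supply gives Qs = 2P - 9. In a free market, 303 - 4P = 2P - 9 gives the equilibrium P* = 52, Q* = 95.
Since 69 > 52, the floor is binding.
At P = 69: Qd = 303 - 4·69 = 27 and Qs = 2·69 - 9 = 129.
Quantity traded falls to 27. At Q = 27 the demand price is (303 - 27)/4 = 69 and the supply price is (9 + 27)/2 = 18.
Deadweight loss = ½ · (69 - 18) · (95 - 27) = ½ · 51 · 68 = 1734.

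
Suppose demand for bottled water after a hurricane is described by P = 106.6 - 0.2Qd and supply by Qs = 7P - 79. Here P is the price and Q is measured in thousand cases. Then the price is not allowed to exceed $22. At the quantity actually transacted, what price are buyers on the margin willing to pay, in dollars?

Rearranging demand gives Qd = 533 - 5P. In a free market, 533 - 5P = 7P - 79 gives the equilibrium P* = 51, Q* = 278.
Since 22 < 51, the ceiling is binding.
At P = 22: Qd = 533 - 5·22 = 423 and Qs = 7·22 - 79 = 75.
Only 75 units reach the market. On the demand curve, the marginal buyer's willingness to pay at Q = 75 is (533 - 75)/5 = 91.6.

91.6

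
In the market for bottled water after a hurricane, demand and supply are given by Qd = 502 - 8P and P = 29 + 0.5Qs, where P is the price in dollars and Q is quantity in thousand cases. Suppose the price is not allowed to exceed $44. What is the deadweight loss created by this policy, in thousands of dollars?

Rearranging supply gives Qs = 2P - 58. Setting quantity demanded equal to quantity supplied, 502 - 8P = 2P - 58, gives P* = 56 and Q* = 54.
Because the ceiling (44) lies below the market-clearing price, it is binding.
At P = 44: Qd = 502 - 8·44 = 150 and Qs = 2·44 - 58 = 30.
Quantity traded falls to 30. At Q = 30 the demand price is (502 - 30)/8 = 59 and the supply price is (58 + 30)/2 = 44.
Deadweight loss = ½ · (59 - 44) · (54 - 30) = ½ · 15 · 24 = 180.

180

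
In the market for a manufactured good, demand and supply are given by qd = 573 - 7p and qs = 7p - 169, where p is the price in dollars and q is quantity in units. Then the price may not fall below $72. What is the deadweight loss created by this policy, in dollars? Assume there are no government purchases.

2527

Without the control the market clears where 573 - 7p = 7p - 169, i.e. p* = 53 and q* = 202.
Since 72 > 53, the floor is binding.
At p = 72: qd = 573 - 7·72 = 69 and qs = 7·72 - 169 = 335.
Quantity traded falls to 69. At q = 69 the demand price is (573 - 69)/7 = 72 and the supply price is (169 + 69)/7 = 34.
Deadweight loss = ½ · (72 - 34) · (202 - 69) = ½ · 38 · 133 = 2527.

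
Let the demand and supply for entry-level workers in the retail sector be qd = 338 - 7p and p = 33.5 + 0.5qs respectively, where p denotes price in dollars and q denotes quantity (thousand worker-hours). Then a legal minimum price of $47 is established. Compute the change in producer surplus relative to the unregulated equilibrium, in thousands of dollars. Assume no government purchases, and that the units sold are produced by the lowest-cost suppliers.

-31

Rearranging supply gives qs = 2p - 67. Setting quantity demanded equal to quantity supplied, 338 - 7p = 2p - 67, gives p* = 45 and q* = 23.
The floor of 47 is above the equilibrium price 45, so it binds.
At p = 47: qd = 338 - 7·47 = 9 and qs = 2·47 - 67 = 27.
Producer surplus without the control is ½ · (45 - 33.5) · 23 = 132.25.
With the floor, 9 units are sold at 47. The supply price at q = 9 is 38, so PS = ½ · [(47 - 33.5) + (47 - 38)] · 9 = 101.25.
Change in producer surplus = 101.25 - 132.25 = -31.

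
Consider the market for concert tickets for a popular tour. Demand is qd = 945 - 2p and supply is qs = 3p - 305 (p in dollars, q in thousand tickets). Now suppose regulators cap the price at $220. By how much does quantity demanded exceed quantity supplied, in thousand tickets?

Setting quantity demanded equal to quantity supplied, 945 - 2p = 3p - 305, gives p* = 250 and q* = 445.
Because the ceiling (220) lies below the market-clearing price, it is binding.
At p = 220: qd = 945 - 2·220 = 505 and qs = 3·220 - 305 = 355.
Shortage = qd - qs = 505 - 355 = 150.

150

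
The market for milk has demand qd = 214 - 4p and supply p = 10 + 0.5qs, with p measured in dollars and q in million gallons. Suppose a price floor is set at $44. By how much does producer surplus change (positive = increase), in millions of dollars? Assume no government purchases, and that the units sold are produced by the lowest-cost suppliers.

90

Rearranging supply gives qs = 2p - 20. Equilibrium: 214 - 4p = 2p - 20, so 234 = 6p and p* = 39, q* = 58.
The floor of 44 is above the equilibrium price 39, so it binds.
At p = 44: qd = 214 - 4·44 = 38 and qs = 2·44 - 20 = 68.
Producer surplus without the control is ½ · (39 - 10) · 58 = 841.
With the floor, 38 units are sold at 44. The supply price at q = 38 is 29, so PS = ½ · [(44 - 10) + (44 - 29)] · 38 = 931.
Change in producer surplus = 931 - 841 = 90.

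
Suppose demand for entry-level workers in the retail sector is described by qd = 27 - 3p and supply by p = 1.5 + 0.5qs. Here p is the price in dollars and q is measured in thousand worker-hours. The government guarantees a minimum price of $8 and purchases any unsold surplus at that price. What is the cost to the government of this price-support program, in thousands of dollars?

Rearranging supply gives qs = 2p - 3. Equilibrium: 27 - 3p = 2p - 3, so 30 = 5p and p* = 6, q* = 9.
The floor of 8 is above the equilibrium price 6, so it binds.
At p = 8: qd = 27 - 3·8 = 3 and qs = 2·8 - 3 = 13.
Surplus = qs - qd = 10.
Government expenditure = surplus × support price = 10 × 8 = 80.

80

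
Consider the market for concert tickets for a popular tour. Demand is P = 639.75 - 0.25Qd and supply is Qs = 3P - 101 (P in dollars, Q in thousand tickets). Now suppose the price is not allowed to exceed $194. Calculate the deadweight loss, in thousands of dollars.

Rearranging demand gives Qd = 2559 - 4P. Setting quantity demanded equal to quantity supplied, 2559 - 4P = 3P - 101, gives P* = 380 and Q* = 1039.
Since 194 < 380, the ceiling is binding.
At P = 194: Qd = 2559 - 4·194 = 1783 and Qs = 3·194 - 101 = 481.
Quantity traded falls to 481. At Q = 481 the demand price is (2559 - 481)/4 = 519.5 and the supply price is (101 + 481)/3 = 194.
Deadweight loss = ½ · (519.5 - 194) · (1039 - 481) = ½ · 325.5 · 558 = 90814.5.

90814.5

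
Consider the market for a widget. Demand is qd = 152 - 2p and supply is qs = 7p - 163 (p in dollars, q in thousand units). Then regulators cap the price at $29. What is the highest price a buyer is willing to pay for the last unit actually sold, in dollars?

56

In a free market, 152 - 2p = 7p - 163 gives the equilibrium p* = 35, q* = 82.
The ceiling of 29 is below the equilibrium price 35, so it binds.
At p = 29: qd = 152 - 2·29 = 94 and qs = 7·29 - 163 = 40.
Only 40 units reach the market. On the demand curve, the marginal buyer's willingness to pay at q = 40 is (152 - 40)/2 = 56.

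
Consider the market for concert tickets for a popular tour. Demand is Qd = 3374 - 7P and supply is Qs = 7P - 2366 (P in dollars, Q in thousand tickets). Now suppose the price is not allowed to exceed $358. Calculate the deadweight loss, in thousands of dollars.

In a free market, 3374 - 7P = 7P - 2366 gives the equilibrium P* = 410, Q* = 504.
Since 358 < 410, the ceiling is binding.
At P = 358: Qd = 3374 - 7·358 = 868 and Qs = 7·358 - 2366 = 140.
Quantity traded falls to 140. At Q = 140 the demand price is (3374 - 140)/7 = 462 and the supply price is (2366 + 140)/7 = 358.
Deadweight loss = ½ · (462 - 358) · (504 - 140) = ½ · 104 · 364 = 18928.

18928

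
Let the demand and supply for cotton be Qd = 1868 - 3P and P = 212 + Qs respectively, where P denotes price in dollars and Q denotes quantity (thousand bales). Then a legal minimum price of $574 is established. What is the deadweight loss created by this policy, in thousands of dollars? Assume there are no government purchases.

17496

Rearranging supply gives Qs = P - 212. In a free market, 1868 - 3P = P - 212 gives the equilibrium P* = 520, Q* = 308.
The floor of 574 is above the equilibrium price 520, so it binds.
At P = 574: Qd = 1868 - 3·574 = 146 and Qs = 574 - 212 = 362.
Quantity traded falls to 146. At Q = 146 the demand price is (1868 - 146)/3 = 574 and the supply price is 212 + 146 = 358.
Deadweight loss = ½ · (574 - 358) · (308 - 146) = ½ · 216 · 162 = 17496.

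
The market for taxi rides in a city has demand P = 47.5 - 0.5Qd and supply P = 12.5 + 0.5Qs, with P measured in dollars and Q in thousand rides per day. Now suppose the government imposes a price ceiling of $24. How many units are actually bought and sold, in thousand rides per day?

Rearranging demand gives Qd = 95 - 2P; rearranging supply gives Qs = 2P - 25. Equilibrium: 95 - 2P = 2P - 25, so 120 = 4P and P* = 30, Q* = 35.
The ceiling of 24 is below the equilibrium price 30, so it binds.
At P = 24: Qd = 95 - 2·24 = 47 and Qs = 2·24 - 25 = 23.
The quantity actually transacted is the short side, supply: 23.

23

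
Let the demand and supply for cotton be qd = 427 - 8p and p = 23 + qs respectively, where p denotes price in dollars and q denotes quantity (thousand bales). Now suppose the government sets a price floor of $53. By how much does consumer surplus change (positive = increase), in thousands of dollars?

-45

Rearranging supply gives qs = p - 23. Setting quantity demanded equal to quantity supplied, 427 - 8p = p - 23, gives p* = 50 and q* = 27.
Because the floor (53) lies above the market-clearing price, it is binding.
At p = 53: qd = 427 - 8·53 = 3 and qs = 53 - 23 = 30.
Consumer surplus without the control is ½ · (53.375 - 50) · 27 = 45.5625.
With the floor, consumers buy 3 units at 53, so CS = ½ · (53.375 - 53) · 3 = 0.5625.
Change in consumer surplus = 0.5625 - 45.5625 = -45.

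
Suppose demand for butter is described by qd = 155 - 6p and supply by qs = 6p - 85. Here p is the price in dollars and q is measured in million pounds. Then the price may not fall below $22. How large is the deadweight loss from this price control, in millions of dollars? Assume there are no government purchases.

Setting quantity demanded equal to quantity supplied, 155 - 6p = 6p - 85, gives p* = 20 and q* = 35.
The floor of 22 is above the equilibrium price 20, so it binds.
At p = 22: qd = 155 - 6·22 = 23 and qs = 6·22 - 85 = 47.
Quantity traded falls to 23. At q = 23 the demand price is (155 - 23)/6 = 22 and the supply price is (85 + 23)/6 = 18.
Deadweight loss = ½ · (22 - 18) · (35 - 23) = ½ · 4 · 12 = 24.

24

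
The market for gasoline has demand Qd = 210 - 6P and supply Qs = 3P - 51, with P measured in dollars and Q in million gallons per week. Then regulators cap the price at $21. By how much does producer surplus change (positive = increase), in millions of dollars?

In a free market, 210 - 6P = 3P - 51 gives the equilibrium P* = 29, Q* = 36.
Since 21 < 29, the ceiling is binding.
At P = 21: Qd = 210 - 6·21 = 84 and Qs = 3·21 - 51 = 12.
Producer surplus without the control is ½ · (29 - 17) · 36 = 216.
With the ceiling, producers sell 12 units at 21, so PS = ½ · (21 - 17) · 12 = 24.
Change in producer surplus = 24 - 216 = -192.

-192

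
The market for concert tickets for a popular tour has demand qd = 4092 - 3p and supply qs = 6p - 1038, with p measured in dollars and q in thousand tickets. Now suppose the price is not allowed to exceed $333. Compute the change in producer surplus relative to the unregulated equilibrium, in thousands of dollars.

-396027

In a free market, 4092 - 3p = 6p - 1038 gives the equilibrium p* = 570, q* = 2382.
Because the ceiling (333) lies below the market-clearing price, it is binding.
At p = 333: qd = 4092 - 3·333 = 3093 and qs = 6·333 - 1038 = 960.
Producer surplus without the control is ½ · (570 - 173) · 2382 = 472827.
With the ceiling, producers sell 960 units at 333, so PS = ½ · (333 - 173) · 960 = 76800.
Change in producer surplus = 76800 - 472827 = -396027.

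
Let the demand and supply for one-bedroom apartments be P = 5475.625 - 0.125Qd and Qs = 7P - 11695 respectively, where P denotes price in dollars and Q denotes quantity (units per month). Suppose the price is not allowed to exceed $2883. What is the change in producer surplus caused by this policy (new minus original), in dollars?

-9269273.5

Rearranging demand gives Qd = 43805 - 8P. Setting quantity demanded equal to quantity supplied, 43805 - 8P = 7P - 11695, gives P* = 3700 and Q* = 14205.
Since 2883 < 3700, the ceiling is binding.
At P = 2883: Qd = 43805 - 8·2883 = 20741 and Qs = 7·2883 - 11695 = 8486.
Producer surplus without the control is ½ · (3700 - 11695/7) · 14205 = 201782025/14.
With the ceiling, producers sell 8486 units at 2883, so PS = ½ · (2883 - 11695/7) · 8486 = 36006098/7.
Change in producer surplus = 36006098/7 - 201782025/14 = -9269273.5.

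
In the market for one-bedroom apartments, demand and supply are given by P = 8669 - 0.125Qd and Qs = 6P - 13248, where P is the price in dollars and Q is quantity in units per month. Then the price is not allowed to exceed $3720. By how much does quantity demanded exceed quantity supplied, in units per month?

30520

Rearranging demand gives Qd = 69352 - 8P. Equilibrium: 69352 - 8P = 6P - 13248, so 82600 = 14P and P* = 5900, Q* = 22152.
The ceiling of 3720 is below the equilibrium price 5900, so it binds.
At P = 3720: Qd = 69352 - 8·3720 = 39592 and Qs = 6·3720 - 13248 = 9072.
Shortage = Qd - Qs = 39592 - 9072 = 30520.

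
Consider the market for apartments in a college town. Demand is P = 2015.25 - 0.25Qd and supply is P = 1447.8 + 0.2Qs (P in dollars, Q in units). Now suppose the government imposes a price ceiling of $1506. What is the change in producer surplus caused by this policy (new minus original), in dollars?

Rearranging demand gives Qd = 8061 - 4P; rearranging supply gives Qs = 5P - 7239. Without the control the market clears where 8061 - 4P = 5P - 7239, i.e. P* = 1700 and Q* = 1261.
Since 1506 < 1700, the ceiling is binding.
At P = 1506: Qd = 8061 - 4·1506 = 2037 and Qs = 5·1506 - 7239 = 291.
Producer surplus without the control is ½ · (1700 - 1447.8) · 1261 = 159012.1.
With the ceiling, producers sell 291 units at 1506, so PS = ½ · (1506 - 1447.8) · 291 = 8468.1.
Change in producer surplus = 8468.1 - 159012.1 = -150544.

-150544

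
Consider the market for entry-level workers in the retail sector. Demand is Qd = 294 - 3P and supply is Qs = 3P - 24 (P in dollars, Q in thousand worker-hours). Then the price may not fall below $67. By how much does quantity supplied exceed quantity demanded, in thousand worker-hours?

84

In a free market, 294 - 3P = 3P - 24 gives the equilibrium P* = 53, Q* = 135.
Because the floor (67) lies above the market-clearing price, it is binding.
At P = 67: Qd = 294 - 3·67 = 93 and Qs = 3·67 - 24 = 177.
Surplus = Qs - Qd = 177 - 93 = 84.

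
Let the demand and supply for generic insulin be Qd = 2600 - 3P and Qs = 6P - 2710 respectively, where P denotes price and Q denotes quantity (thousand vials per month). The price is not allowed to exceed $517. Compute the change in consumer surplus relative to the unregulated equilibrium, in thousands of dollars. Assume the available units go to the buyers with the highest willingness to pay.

In a free market, 2600 - 3P = 6P - 2710 gives the equilibrium P* = 590, Q* = 830.
Since 517 < 590, the ceiling is binding.
At P = 517: Qd = 2600 - 3·517 = 1049 and Qs = 6·517 - 2710 = 392.
Consumer surplus without the control is ½ · (2600/3 - 590) · 830 = 344450/3.
With the ceiling, 392 units are sold at 517 (assume they go to the highest-value buyers). The demand price at Q = 392 is 736, so CS = ½ · [(2600/3 - 517) + (736 - 517)] · 392 = 334376/3.
Change in consumer surplus = 334376/3 - 344450/3 = -3358.

-3358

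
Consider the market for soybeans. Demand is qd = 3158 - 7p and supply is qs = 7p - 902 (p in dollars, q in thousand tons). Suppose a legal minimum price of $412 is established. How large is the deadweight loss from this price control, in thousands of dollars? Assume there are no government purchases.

In a free market, 3158 - 7p = 7p - 902 gives the equilibrium p* = 290, q* = 1128.
Because the floor (412) lies above the market-clearing price, it is binding.
At p = 412: qd = 3158 - 7·412 = 274 and qs = 7·412 - 902 = 1982.
Quantity traded falls to 274. At q = 274 the demand price is (3158 - 274)/7 = 412 and the supply price is (902 + 274)/7 = 168.
Deadweight loss = ½ · (412 - 168) · (1128 - 274) = ½ · 244 · 854 = 104188.

104188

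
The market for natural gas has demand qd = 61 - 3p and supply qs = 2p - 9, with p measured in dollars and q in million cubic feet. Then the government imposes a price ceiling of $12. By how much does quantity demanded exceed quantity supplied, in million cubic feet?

10

Setting quantity demanded equal to quantity supplied, 61 - 3p = 2p - 9, gives p* = 14 and q* = 19.
The ceiling of 12 is below the equilibrium price 14, so it binds.
At p = 12: qd = 61 - 3·12 = 25 and qs = 2·12 - 9 = 15.
Shortage = qd - qs = 25 - 15 = 10.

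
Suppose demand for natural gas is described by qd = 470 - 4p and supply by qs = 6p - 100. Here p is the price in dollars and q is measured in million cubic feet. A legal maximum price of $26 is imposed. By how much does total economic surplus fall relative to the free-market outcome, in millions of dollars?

Without the control the market clears where 470 - 4p = 6p - 100, i.e. p* = 57 and q* = 242.
Because the ceiling (26) lies below the market-clearing price, it is binding.
At p = 26: qd = 470 - 4·26 = 366 and qs = 6·26 - 100 = 56.
Quantity traded falls to 56. At q = 56 the demand price is (470 - 56)/4 = 103.5 and the supply price is (100 + 56)/6 = 26.
Deadweight loss = ½ · (103.5 - 26) · (242 - 56) = ½ · 77.5 · 186 = 7207.5.

7207.5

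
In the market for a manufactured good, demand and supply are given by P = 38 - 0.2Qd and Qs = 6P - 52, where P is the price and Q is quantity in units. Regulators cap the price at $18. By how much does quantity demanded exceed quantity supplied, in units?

44

Rearranging demand gives Qd = 190 - 5P. In a free market, 190 - 5P = 6P - 52 gives the equilibrium P* = 22, Q* = 80.
Since 18 < 22, the ceiling is binding.
At P = 18: Qd = 190 - 5·18 = 100 and Qs = 6·18 - 52 = 56.
Shortage = Qd - Qs = 100 - 56 = 44.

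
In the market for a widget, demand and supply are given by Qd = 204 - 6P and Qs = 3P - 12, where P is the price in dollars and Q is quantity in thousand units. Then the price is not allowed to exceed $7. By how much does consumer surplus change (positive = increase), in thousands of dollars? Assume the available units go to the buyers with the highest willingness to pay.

Without the control the market clears where 204 - 6P = 3P - 12, i.e. P* = 24 and Q* = 60.
The ceiling of 7 is below the equilibrium price 24, so it binds.
At P = 7: Qd = 204 - 6·7 = 162 and Qs = 3·7 - 12 = 9.
Consumer surplus without the control is ½ · (34 - 24) · 60 = 300.
With the ceiling, 9 units are sold at 7 (assume they go to the highest-value buyers). The demand price at Q = 9 is 32.5, so CS = ½ · [(34 - 7) + (32.5 - 7)] · 9 = 236.25.
Change in consumer surplus = 236.25 - 300 = -63.75.

-63.75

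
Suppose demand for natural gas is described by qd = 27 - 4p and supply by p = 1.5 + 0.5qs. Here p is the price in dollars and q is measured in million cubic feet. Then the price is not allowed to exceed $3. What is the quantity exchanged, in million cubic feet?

Rearranging supply gives qs = 2p - 3. Equilibrium: 27 - 4p = 2p - 3, so 30 = 6p and p* = 5, q* = 7.
Because the ceiling (3) lies below the market-clearing price, it is binding.
At p = 3: qd = 27 - 4·3 = 15 and qs = 2·3 - 3 = 3.
The quantity actually transacted is the short side, supply: 3.

3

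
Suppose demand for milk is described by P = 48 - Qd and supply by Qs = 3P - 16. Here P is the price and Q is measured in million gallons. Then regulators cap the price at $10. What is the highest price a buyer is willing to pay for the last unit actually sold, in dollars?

Rearranging demand gives Qd = 48 - P. Equilibrium: 48 - P = 3P - 16, so 64 = 4P and P* = 16, Q* = 32.
Because the ceiling (10) lies below the market-clearing price, it is binding.
At P = 10: Qd = 48 - 10 = 38 and Qs = 3·10 - 16 = 14.
Only 14 units reach the market. On the demand curve, the marginal buyer's willingness to pay at Q = 14 is (48 - 14) = 34.

34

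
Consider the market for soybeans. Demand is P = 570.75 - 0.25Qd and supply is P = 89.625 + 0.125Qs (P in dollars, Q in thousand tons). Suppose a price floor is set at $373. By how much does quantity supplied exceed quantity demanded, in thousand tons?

1476

Rearranging demand gives Qd = 2283 - 4P; rearranging supply gives Qs = 8P - 717. Without the control the market clears where 2283 - 4P = 8P - 717, i.e. P* = 250 and Q* = 1283.
Because the floor (373) lies above the market-clearing price, it is binding.
At P = 373: Qd = 2283 - 4·373 = 791 and Qs = 8·373 - 717 = 2267.
Surplus = Qs - Qd = 2267 - 791 = 1476.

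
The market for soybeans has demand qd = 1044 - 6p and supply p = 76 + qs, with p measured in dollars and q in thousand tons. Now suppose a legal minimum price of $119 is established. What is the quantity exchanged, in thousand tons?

84

Rearranging supply gives qs = p - 76. In a free market, 1044 - 6p = p - 76 gives the equilibrium p* = 160, q* = 84.
The floor of 119 is below the equilibrium price 160, so it is not binding; the market clears at p* = 160, q* = 84.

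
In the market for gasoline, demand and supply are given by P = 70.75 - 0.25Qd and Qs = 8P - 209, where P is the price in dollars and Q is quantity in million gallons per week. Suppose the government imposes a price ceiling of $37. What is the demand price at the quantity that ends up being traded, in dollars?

Rearranging demand gives Qd = 283 - 4P. Setting quantity demanded equal to quantity supplied, 283 - 4P = 8P - 209, gives P* = 41 and Q* = 119.
Because the ceiling (37) lies below the market-clearing price, it is binding.
At P = 37: Qd = 283 - 4·37 = 135 and Qs = 8·37 - 209 = 87.
Only 87 units reach the market. On the demand curve, the marginal buyer's willingness to pay at Q = 87 is (283 - 87)/4 = 49.

49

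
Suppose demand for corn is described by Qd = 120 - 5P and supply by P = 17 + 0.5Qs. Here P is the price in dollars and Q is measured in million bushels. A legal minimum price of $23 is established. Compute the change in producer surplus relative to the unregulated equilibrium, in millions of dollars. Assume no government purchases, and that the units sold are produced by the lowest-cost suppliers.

Rearranging supply gives Qs = 2P - 34. In a free market, 120 - 5P = 2P - 34 gives the equilibrium P* = 22, Q* = 10.
Because the floor (23) lies above the market-clearing price, it is binding.
At P = 23: Qd = 120 - 5·23 = 5 and Qs = 2·23 - 34 = 12.
Producer surplus without the control is ½ · (22 - 17) · 10 = 25.
With the floor, 5 units are sold at 23. The supply price at Q = 5 is 19.5, so PS = ½ · [(23 - 17) + (23 - 19.5)] · 5 = 23.75.
Change in producer surplus = 23.75 - 25 = -1.25.

-1.25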